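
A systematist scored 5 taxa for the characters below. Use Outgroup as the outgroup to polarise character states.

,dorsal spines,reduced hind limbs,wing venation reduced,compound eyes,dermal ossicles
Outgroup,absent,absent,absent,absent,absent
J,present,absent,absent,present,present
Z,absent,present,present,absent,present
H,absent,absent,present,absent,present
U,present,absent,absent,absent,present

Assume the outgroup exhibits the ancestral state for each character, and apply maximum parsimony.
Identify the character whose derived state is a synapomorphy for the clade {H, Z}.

wing venation reduced

The outgroup has state 'absent' for every character, so 'present' is the derived state throughout.
dorsal spines: derived state 'present' in J and U only — synapomorphy for {J, U}.
reduced hind limbs (derived state 'present') is unique to Z (autapomorphy; uninformative for grouping).
wing venation reduced: derived state 'present' in H and Z only — synapomorphy for {H, Z}.
compound eyes: derived state 'present' in J only — an autapomorphy, so it tells us nothing about relationships among taxa.
dermal ossicles (derived state 'present') is shared by all ingroup taxa — unites the whole ingroup.
Most parsimonious ingroup topology: ((J,U),(Z,H)).
The clade {H, Z} is supported by wing venation reduced: its derived state 'present' occurs in exactly those taxa and in no other taxon (including the outgroup).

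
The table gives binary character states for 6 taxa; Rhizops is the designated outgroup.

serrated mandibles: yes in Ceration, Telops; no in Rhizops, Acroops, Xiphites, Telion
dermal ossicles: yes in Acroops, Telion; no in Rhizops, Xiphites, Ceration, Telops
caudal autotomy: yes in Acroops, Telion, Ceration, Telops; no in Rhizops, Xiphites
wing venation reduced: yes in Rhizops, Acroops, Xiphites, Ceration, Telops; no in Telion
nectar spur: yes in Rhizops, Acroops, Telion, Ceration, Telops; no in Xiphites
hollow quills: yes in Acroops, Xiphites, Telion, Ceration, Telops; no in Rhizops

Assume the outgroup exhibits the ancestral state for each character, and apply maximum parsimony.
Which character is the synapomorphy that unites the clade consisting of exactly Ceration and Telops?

Character polarity is set by the outgroup: the derived state is whichever differs from the outgroup's state, so for wing venation reduced, nectar spur the derived state is 'no', and for the remaining characters it is 'yes'.
serrated mandibles (derived state 'yes') is shared by Ceration and Telops — a synapomorphy uniting that clade.
dermal ossicles: derived state 'yes' in Acroops and Telion only — synapomorphy for {Acroops, Telion}.
Only Acroops, Ceration, Telion, and Telops show the derived state 'yes' for caudal autotomy, supporting them as a clade.
wing venation reduced: derived state 'no' in Telion only — an autapomorphy, so it tells us nothing about relationships among taxa.
nectar spur (derived state 'no') is unique to Xiphites (autapomorphy; uninformative for grouping).
hollow quills (derived state 'yes') is shared by all ingroup taxa — unites the whole ingroup.
Most parsimonious ingroup topology: (((Acroops,Telion),(Ceration,Telops)),Xiphites).
The clade {Ceration, Telops} is supported by serrated mandibles: its derived state 'yes' occurs in exactly those taxa and in no other taxon (including the outgroup).

serrated mandibles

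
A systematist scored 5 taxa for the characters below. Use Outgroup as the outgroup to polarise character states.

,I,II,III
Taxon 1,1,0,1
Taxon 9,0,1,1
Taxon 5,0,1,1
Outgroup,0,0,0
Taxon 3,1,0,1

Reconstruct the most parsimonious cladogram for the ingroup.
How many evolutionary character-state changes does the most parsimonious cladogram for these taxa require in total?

3

The outgroup has state '0' for every character, so '1' is the derived state throughout.
I: derived state '1' in Taxon 1 and Taxon 3 only — synapomorphy for {Taxon 1, Taxon 3}.
II: derived state '1' in Taxon 5 and Taxon 9 only — synapomorphy for {Taxon 5, Taxon 9}.
All ingroup taxa share the derived state '1' for III; it defines the ingroup but does not resolve relationships within it.
Most parsimonious ingroup topology: ((Taxon 1,Taxon 3),(Taxon 9,Taxon 5)).
Changes per character on this tree: I: 1; II: 1; III: 1.
Total = 3.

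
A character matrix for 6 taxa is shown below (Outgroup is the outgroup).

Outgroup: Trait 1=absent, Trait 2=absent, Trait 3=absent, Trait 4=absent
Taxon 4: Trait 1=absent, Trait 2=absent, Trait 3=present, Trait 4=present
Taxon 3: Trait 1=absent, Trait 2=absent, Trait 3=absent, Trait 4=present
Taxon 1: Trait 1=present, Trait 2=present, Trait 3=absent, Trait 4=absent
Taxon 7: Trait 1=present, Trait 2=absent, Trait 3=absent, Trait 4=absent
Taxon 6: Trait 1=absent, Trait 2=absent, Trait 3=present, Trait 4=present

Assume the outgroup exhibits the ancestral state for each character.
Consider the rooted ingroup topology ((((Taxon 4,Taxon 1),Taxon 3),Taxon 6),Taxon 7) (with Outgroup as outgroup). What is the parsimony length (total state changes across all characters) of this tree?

Map each character onto ((((Taxon 4,Taxon 1),Taxon 3),Taxon 6),Taxon 7) (rooted by Outgroup) and count the minimum state changes it requires (Fitch parsimony):
Trait 1: 2; Trait 2: 1; Trait 3: 2; Trait 4: 2.
Total tree length = 7.

7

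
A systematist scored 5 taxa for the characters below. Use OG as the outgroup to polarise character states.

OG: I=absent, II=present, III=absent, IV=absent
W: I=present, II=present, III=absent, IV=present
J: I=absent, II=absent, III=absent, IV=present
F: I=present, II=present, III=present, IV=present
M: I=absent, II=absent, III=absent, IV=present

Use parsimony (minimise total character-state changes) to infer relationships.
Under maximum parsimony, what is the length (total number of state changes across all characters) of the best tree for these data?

Character polarity is set by the outgroup: the derived state is whichever differs from the outgroup's state, so for II the derived state is 'absent', and for the remaining characters it is 'present'.
I (derived state 'present') is shared by F and W — a synapomorphy uniting that clade.
II: derived state 'absent' in J and M only — synapomorphy for {J, M}.
III (derived state 'present') is unique to F (autapomorphy; uninformative for grouping).
All ingroup taxa share the derived state 'present' for IV; it defines the ingroup but does not resolve relationships within it.
Most parsimonious ingroup topology: ((W,F),(J,M)).
Changes per character on this tree: I: 1; II: 1; III: 1; IV: 1.
Total = 4.

4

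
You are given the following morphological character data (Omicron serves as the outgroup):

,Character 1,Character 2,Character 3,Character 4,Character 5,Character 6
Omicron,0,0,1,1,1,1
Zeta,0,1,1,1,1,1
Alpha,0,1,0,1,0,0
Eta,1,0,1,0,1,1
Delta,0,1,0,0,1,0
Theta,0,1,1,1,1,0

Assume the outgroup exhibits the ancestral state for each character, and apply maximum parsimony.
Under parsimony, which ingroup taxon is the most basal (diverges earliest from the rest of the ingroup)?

Eta

Character polarity is set by the outgroup: the derived state is whichever differs from the outgroup's state, so for Character 3, Character 4, Character 5, Character 6 the derived state is '0', and for the remaining characters it is '1'.
Character 1: derived state '1' in Eta only — an autapomorphy, so it tells us nothing about relationships among taxa.
Character 2 (derived state '1') is shared by Alpha, Delta, Theta, and Zeta — a synapomorphy uniting that clade.
Character 3 (derived state '0') is shared by Alpha and Delta — a synapomorphy uniting that clade.
Character 4 (state '0') occurs in Delta and Eta but conflicts with the nesting implied by the other characters — most parsimoniously interpreted as homoplasy.
Character 5 (derived state '0') is unique to Alpha (autapomorphy; uninformative for grouping).
Only Alpha, Delta, and Theta show the derived state '0' for Character 6, supporting them as a clade.
Most parsimonious ingroup topology: ((Zeta,((Alpha,Delta),Theta)),Eta).
Eta is sister to the clade containing all other ingroup taxa, so it is the earliest-diverging (most basal) ingroup lineage.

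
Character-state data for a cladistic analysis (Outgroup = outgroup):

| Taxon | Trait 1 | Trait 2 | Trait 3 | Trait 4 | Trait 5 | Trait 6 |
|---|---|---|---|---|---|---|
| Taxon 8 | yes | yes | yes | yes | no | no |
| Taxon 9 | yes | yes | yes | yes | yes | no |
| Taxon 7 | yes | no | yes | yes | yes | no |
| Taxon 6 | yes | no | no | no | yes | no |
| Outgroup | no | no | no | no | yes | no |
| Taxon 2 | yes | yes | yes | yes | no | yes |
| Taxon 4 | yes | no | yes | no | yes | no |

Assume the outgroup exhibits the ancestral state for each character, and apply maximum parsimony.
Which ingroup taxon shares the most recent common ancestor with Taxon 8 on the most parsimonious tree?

Taxon 2

Character polarity is set by the outgroup: the derived state is whichever differs from the outgroup's state, so for Trait 5 the derived state is 'no', and for the remaining characters it is 'yes'.
All ingroup taxa share the derived state 'yes' for Trait 1; it defines the ingroup but does not resolve relationships within it.
Trait 2: derived state 'yes' in Taxon 2, Taxon 8, and Taxon 9 only — synapomorphy for {Taxon 2, Taxon 8, Taxon 9}.
Trait 3: derived state 'yes' in Taxon 2, Taxon 4, Taxon 7, Taxon 8, and Taxon 9 only — synapomorphy for {Taxon 2, Taxon 4, Taxon 7, Taxon 8, Taxon 9}.
Only Taxon 2, Taxon 7, Taxon 8, and Taxon 9 show the derived state 'yes' for Trait 4, supporting them as a clade.
Only Taxon 2 and Taxon 8 show the derived state 'no' for Trait 5, supporting them as a clade.
Trait 6: derived state 'yes' in Taxon 2 only — an autapomorphy, so it tells us nothing about relationships among taxa.
Most parsimonious ingroup topology: (((((Taxon 8,Taxon 2),Taxon 9),Taxon 7),Taxon 4),Taxon 6).
Taxon 8 and Taxon 2 form a cherry on this tree, so they are sister taxa.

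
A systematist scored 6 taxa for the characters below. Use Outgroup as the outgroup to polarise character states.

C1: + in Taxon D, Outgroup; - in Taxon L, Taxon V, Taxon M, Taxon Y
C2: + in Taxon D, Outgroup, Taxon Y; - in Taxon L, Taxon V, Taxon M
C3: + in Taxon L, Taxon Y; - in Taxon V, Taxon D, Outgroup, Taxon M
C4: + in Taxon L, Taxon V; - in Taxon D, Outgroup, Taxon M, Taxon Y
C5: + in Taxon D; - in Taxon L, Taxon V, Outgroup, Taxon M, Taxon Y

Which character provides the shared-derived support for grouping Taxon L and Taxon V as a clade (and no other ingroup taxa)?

C4

Character polarity is set by the outgroup: the derived state is whichever differs from the outgroup's state, so for C1, C2 the derived state is '-', and for the remaining characters it is '+'.
Only Taxon L, Taxon M, Taxon V, and Taxon Y show the derived state '-' for C1, supporting them as a clade.
C2 (derived state '-') is shared by Taxon L, Taxon M, and Taxon V — a synapomorphy uniting that clade.
C3 groups Taxon L and Taxon Y, which is incompatible with the clades supported by the remaining characters; treating it as convergent (homoplasy) costs fewer steps than any alternative tree.
C4: derived state '+' in Taxon L and Taxon V only — synapomorphy for {Taxon L, Taxon V}.
C5: derived state '+' in Taxon D only — an autapomorphy, so it tells us nothing about relationships among taxa.
Most parsimonious ingroup topology: (Taxon D,(((Taxon V,Taxon L),Taxon M),Taxon Y)).
The clade {Taxon L, Taxon V} is supported by C4: its derived state '+' occurs in exactly those taxa and in no other taxon (including the outgroup).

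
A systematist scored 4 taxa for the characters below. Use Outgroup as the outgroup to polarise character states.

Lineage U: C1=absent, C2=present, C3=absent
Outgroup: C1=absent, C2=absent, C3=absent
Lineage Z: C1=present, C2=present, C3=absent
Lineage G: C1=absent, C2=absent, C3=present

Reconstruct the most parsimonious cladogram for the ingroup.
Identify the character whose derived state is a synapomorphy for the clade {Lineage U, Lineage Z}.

C2

The outgroup has state 'absent' for every character, so 'present' is the derived state throughout.
C1: derived state 'present' in Lineage Z only — an autapomorphy, so it tells us nothing about relationships among taxa.
Only Lineage U and Lineage Z show the derived state 'present' for C2, supporting them as a clade.
C3 (derived state 'present') is unique to Lineage G (autapomorphy; uninformative for grouping).
Most parsimonious ingroup topology: (Lineage G,(Lineage U,Lineage Z)).
The clade {Lineage U, Lineage Z} is supported by C2: its derived state 'present' occurs in exactly those taxa and in no other taxon (including the outgroup).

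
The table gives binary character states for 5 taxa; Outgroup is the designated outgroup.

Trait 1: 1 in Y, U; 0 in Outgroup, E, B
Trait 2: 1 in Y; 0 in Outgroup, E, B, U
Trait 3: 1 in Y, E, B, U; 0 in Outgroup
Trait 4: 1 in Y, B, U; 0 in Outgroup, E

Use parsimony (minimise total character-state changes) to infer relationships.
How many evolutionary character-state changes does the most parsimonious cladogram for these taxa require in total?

4

The outgroup has state '0' for every character, so '1' is the derived state throughout.
Trait 1 (derived state '1') is shared by U and Y — a synapomorphy uniting that clade.
Trait 2 (derived state '1') is unique to Y (autapomorphy; uninformative for grouping).
All ingroup taxa share the derived state '1' for Trait 3; it defines the ingroup but does not resolve relationships within it.
Trait 4 (derived state '1') is shared by B, U, and Y — a synapomorphy uniting that clade.
Most parsimonious ingroup topology: (((Y,U),B),E).
Changes per character on this tree: Trait 1: 1; Trait 2: 1; Trait 3: 1; Trait 4: 1.
Total = 4.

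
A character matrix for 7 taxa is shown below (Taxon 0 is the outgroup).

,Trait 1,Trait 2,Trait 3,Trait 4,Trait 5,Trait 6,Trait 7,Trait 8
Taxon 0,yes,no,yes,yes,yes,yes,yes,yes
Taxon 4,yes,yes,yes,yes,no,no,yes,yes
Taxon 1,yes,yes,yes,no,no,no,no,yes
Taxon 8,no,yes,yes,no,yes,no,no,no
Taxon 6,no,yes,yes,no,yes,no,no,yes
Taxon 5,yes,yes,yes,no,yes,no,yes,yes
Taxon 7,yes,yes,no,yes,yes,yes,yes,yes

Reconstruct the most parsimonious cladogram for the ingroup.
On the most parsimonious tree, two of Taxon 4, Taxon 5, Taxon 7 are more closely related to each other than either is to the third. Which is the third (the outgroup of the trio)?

Taxon 7

Character polarity is set by the outgroup: the derived state is whichever differs from the outgroup's state, so for Trait 1, Trait 3, Trait 4, Trait 5, Trait 6, Trait 7, Trait 8 the derived state is 'no', and for the remaining characters it is 'yes'.
Trait 1 (derived state 'no') is shared by Taxon 6 and Taxon 8 — a synapomorphy uniting that clade.
All ingroup taxa share the derived state 'yes' for Trait 2; it defines the ingroup but does not resolve relationships within it.
Trait 3 (derived state 'no') is unique to Taxon 7 (autapomorphy; uninformative for grouping).
Trait 4: derived state 'no' in Taxon 1, Taxon 5, Taxon 6, and Taxon 8 only — synapomorphy for {Taxon 1, Taxon 5, Taxon 6, Taxon 8}.
Trait 5 groups Taxon 1 and Taxon 4, which is incompatible with the clades supported by the remaining characters; treating it as convergent (homoplasy) costs fewer steps than any alternative tree.
Only Taxon 1, Taxon 4, Taxon 5, Taxon 6, and Taxon 8 show the derived state 'no' for Trait 6, supporting them as a clade.
Trait 7 (derived state 'no') is shared by Taxon 1, Taxon 6, and Taxon 8 — a synapomorphy uniting that clade.
Trait 8 (derived state 'no') is unique to Taxon 8 (autapomorphy; uninformative for grouping).
Most parsimonious ingroup topology: ((Taxon 4,((Taxon 1,(Taxon 8,Taxon 6)),Taxon 5)),Taxon 7).
Taxon 4 and Taxon 5 share a more recent common ancestor with each other than either does with Taxon 7, so Taxon 7 is the least closely related of the three.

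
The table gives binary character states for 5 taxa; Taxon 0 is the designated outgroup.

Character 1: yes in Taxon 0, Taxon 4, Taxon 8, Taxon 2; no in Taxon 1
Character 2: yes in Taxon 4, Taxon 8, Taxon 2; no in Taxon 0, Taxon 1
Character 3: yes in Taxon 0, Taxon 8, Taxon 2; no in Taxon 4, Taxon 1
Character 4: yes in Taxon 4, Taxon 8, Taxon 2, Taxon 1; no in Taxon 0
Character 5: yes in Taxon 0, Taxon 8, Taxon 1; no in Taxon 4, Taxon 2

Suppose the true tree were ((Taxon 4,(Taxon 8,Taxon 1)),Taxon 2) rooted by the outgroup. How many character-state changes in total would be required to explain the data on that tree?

Map each character onto ((Taxon 4,(Taxon 8,Taxon 1)),Taxon 2) (rooted by Taxon 0) and count the minimum state changes it requires (Fitch parsimony):
Character 1: 1; Character 2: 2; Character 3: 2; Character 4: 1; Character 5: 2.
Total tree length = 8.

8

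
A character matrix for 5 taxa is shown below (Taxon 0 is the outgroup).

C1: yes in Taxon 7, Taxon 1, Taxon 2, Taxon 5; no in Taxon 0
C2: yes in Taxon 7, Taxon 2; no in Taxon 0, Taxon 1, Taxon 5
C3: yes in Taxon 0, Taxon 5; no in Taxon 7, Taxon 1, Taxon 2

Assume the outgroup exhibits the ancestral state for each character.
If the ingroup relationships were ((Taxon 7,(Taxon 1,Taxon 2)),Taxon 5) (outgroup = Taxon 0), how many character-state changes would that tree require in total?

Map each character onto ((Taxon 7,(Taxon 1,Taxon 2)),Taxon 5) (rooted by Taxon 0) and count the minimum state changes it requires (Fitch parsimony):
C1: 1; C2: 2; C3: 1.
Total tree length = 4.

4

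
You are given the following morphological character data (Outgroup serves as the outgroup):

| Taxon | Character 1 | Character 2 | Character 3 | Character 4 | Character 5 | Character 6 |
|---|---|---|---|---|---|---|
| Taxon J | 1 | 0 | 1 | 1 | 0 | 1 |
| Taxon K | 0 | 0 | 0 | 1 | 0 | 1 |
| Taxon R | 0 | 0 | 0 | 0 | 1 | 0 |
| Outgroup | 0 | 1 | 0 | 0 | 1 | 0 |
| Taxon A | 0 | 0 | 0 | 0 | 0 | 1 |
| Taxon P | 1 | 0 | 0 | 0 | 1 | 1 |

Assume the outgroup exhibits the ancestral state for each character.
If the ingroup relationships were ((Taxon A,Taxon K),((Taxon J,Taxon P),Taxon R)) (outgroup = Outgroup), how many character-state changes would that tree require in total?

Map each character onto ((Taxon A,Taxon K),((Taxon J,Taxon P),Taxon R)) (rooted by Outgroup) and count the minimum state changes it requires (Fitch parsimony):
Character 1: 1; Character 2: 1; Character 3: 1; Character 4: 2; Character 5: 2; Character 6: 2.
Total tree length = 9.

9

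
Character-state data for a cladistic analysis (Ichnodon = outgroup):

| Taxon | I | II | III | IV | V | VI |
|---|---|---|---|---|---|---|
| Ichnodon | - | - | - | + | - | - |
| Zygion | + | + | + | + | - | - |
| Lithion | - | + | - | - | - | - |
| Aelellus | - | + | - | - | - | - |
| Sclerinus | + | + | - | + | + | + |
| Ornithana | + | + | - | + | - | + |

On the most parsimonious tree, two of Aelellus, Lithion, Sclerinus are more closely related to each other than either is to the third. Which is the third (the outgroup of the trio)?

Sclerinus

Character polarity is set by the outgroup: the derived state is whichever differs from the outgroup's state, so for IV the derived state is '-', and for the remaining characters it is '+'.
I: derived state '+' in Ornithana, Sclerinus, and Zygion only — synapomorphy for {Ornithana, Sclerinus, Zygion}.
II (derived state '+') is shared by all ingroup taxa — unites the whole ingroup.
III (derived state '+') is unique to Zygion (autapomorphy; uninformative for grouping).
IV: derived state '-' in Aelellus and Lithion only — synapomorphy for {Aelellus, Lithion}.
V (derived state '+') is unique to Sclerinus (autapomorphy; uninformative for grouping).
VI (derived state '+') is shared by Ornithana and Sclerinus — a synapomorphy uniting that clade.
Most parsimonious ingroup topology: ((Zygion,(Sclerinus,Ornithana)),(Lithion,Aelellus)).
Lithion and Aelellus share a more recent common ancestor with each other than either does with Sclerinus, so Sclerinus is the least closely related of the three.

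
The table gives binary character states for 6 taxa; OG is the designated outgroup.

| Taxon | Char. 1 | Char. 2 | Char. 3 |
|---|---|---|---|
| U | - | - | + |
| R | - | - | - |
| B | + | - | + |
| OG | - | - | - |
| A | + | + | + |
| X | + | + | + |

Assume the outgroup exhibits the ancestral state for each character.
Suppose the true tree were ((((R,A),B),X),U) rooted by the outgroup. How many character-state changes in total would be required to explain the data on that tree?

Map each character onto ((((R,A),B),X),U) (rooted by OG) and count the minimum state changes it requires (Fitch parsimony):
Char. 1: 2; Char. 2: 2; Char. 3: 2.
Total tree length = 6.

6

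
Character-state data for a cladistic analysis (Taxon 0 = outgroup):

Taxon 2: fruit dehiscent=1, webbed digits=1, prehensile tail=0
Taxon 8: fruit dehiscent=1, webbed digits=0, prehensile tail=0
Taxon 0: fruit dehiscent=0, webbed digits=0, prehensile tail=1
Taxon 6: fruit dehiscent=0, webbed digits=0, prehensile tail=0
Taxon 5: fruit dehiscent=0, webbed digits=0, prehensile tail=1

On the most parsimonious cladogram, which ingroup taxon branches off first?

Character polarity is set by the outgroup: the derived state is whichever differs from the outgroup's state, so for prehensile tail the derived state is '0', and for the remaining characters it is '1'.
fruit dehiscent (derived state '1') is shared by Taxon 2 and Taxon 8 — a synapomorphy uniting that clade.
webbed digits: derived state '1' in Taxon 2 only — an autapomorphy, so it tells us nothing about relationships among taxa.
prehensile tail: derived state '0' in Taxon 2, Taxon 6, and Taxon 8 only — synapomorphy for {Taxon 2, Taxon 6, Taxon 8}.
Most parsimonious ingroup topology: (((Taxon 2,Taxon 8),Taxon 6),Taxon 5).
Taxon 5 is sister to the clade containing all other ingroup taxa, so it is the earliest-diverging (most basal) ingroup lineage.

Taxon 5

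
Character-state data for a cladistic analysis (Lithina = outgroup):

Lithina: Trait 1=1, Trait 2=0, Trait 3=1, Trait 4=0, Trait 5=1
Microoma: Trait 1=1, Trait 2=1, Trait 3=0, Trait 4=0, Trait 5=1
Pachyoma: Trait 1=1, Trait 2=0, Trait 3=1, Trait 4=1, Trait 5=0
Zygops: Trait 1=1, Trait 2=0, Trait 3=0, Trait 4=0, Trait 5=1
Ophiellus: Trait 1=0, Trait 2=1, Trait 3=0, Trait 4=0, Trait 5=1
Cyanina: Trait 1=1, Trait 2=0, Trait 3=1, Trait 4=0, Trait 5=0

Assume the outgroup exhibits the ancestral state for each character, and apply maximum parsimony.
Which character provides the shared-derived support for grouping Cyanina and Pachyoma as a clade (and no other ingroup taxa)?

Character polarity is set by the outgroup: the derived state is whichever differs from the outgroup's state, so for Trait 1, Trait 3, Trait 5 the derived state is '0', and for the remaining characters it is '1'.
Trait 1: derived state '0' in Ophiellus only — an autapomorphy, so it tells us nothing about relationships among taxa.
Trait 2 (derived state '1') is shared by Microoma and Ophiellus — a synapomorphy uniting that clade.
Trait 3 (derived state '0') is shared by Microoma, Ophiellus, and Zygops — a synapomorphy uniting that clade.
Trait 4: derived state '1' in Pachyoma only — an autapomorphy, so it tells us nothing about relationships among taxa.
Only Cyanina and Pachyoma show the derived state '0' for Trait 5, supporting them as a clade.
Most parsimonious ingroup topology: (((Microoma,Ophiellus),Zygops),(Pachyoma,Cyanina)).
The clade {Cyanina, Pachyoma} is supported by Trait 5: its derived state '0' occurs in exactly those taxa and in no other taxon (including the outgroup).

Trait 5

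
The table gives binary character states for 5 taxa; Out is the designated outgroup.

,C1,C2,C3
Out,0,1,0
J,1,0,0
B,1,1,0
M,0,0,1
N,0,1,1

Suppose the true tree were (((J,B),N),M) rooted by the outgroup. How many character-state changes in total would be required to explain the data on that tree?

5

Map each character onto (((J,B),N),M) (rooted by Out) and count the minimum state changes it requires (Fitch parsimony):
C1: 1; C2: 2; C3: 2.
Total tree length = 5.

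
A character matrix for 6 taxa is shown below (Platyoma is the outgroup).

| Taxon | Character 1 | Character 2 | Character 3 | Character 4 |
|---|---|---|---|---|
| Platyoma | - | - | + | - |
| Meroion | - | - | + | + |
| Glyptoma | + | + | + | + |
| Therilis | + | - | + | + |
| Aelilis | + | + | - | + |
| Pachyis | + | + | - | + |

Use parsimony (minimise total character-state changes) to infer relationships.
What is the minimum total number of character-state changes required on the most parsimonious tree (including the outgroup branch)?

Character polarity is set by the outgroup: the derived state is whichever differs from the outgroup's state, so for Character 3 the derived state is '-', and for the remaining characters it is '+'.
Only Aelilis, Glyptoma, Pachyis, and Therilis show the derived state '+' for Character 1, supporting them as a clade.
Character 2: derived state '+' in Aelilis, Glyptoma, and Pachyis only — synapomorphy for {Aelilis, Glyptoma, Pachyis}.
Only Aelilis and Pachyis show the derived state '-' for Character 3, supporting them as a clade.
All ingroup taxa share the derived state '+' for Character 4; it defines the ingroup but does not resolve relationships within it.
Most parsimonious ingroup topology: (Meroion,((Glyptoma,(Aelilis,Pachyis)),Therilis)).
Changes per character on this tree: Character 1: 1; Character 2: 1; Character 3: 1; Character 4: 1.
Total = 4.

4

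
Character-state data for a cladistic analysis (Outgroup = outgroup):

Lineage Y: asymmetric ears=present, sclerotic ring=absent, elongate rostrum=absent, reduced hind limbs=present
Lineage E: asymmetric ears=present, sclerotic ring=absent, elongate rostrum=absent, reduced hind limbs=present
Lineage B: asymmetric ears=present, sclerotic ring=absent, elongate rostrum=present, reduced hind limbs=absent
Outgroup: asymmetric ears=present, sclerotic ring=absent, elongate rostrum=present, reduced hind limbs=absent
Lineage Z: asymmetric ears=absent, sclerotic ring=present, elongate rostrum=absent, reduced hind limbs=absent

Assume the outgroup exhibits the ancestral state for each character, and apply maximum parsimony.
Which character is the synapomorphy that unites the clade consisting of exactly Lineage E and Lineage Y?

reduced hind limbs

Character polarity is set by the outgroup: the derived state is whichever differs from the outgroup's state, so for asymmetric ears, elongate rostrum the derived state is 'absent', and for the remaining characters it is 'present'.
asymmetric ears: derived state 'absent' in Lineage Z only — an autapomorphy, so it tells us nothing about relationships among taxa.
sclerotic ring (derived state 'present') is unique to Lineage Z (autapomorphy; uninformative for grouping).
elongate rostrum (derived state 'absent') is shared by Lineage E, Lineage Y, and Lineage Z — a synapomorphy uniting that clade.
reduced hind limbs (derived state 'present') is shared by Lineage E and Lineage Y — a synapomorphy uniting that clade.
Most parsimonious ingroup topology: ((Lineage Z,(Lineage Y,Lineage E)),Lineage B).
The clade {Lineage E, Lineage Y} is supported by reduced hind limbs: its derived state 'present' occurs in exactly those taxa and in no other taxon (including the outgroup).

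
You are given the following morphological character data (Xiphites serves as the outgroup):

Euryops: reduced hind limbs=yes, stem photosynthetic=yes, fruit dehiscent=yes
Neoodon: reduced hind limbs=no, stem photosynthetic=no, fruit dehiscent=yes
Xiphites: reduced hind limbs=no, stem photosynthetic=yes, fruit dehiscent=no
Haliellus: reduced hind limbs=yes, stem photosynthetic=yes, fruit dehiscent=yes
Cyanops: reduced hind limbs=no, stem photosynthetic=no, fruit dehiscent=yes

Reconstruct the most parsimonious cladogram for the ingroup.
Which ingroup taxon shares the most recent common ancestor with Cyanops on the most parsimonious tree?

Character polarity is set by the outgroup: the derived state is whichever differs from the outgroup's state, so for stem photosynthetic the derived state is 'no', and for the remaining characters it is 'yes'.
reduced hind limbs: derived state 'yes' in Euryops and Haliellus only — synapomorphy for {Euryops, Haliellus}.
stem photosynthetic (derived state 'no') is shared by Cyanops and Neoodon — a synapomorphy uniting that clade.
All ingroup taxa share the derived state 'yes' for fruit dehiscent; it defines the ingroup but does not resolve relationships within it.
Most parsimonious ingroup topology: ((Neoodon,Cyanops),(Euryops,Haliellus)).
Cyanops and Neoodon form a cherry on this tree, so they are sister taxa.

Neoodon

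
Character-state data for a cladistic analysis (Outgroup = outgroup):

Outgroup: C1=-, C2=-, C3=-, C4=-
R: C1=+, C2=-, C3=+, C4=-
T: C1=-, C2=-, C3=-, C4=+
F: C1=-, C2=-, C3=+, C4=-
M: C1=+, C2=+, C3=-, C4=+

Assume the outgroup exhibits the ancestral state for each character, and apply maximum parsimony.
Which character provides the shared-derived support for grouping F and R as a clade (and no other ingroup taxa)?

The outgroup has state '-' for every character, so '+' is the derived state throughout.
C1 groups M and R, which is incompatible with the clades supported by the remaining characters; treating it as convergent (homoplasy) costs fewer steps than any alternative tree.
C2 (derived state '+') is unique to M (autapomorphy; uninformative for grouping).
Only F and R show the derived state '+' for C3, supporting them as a clade.
C4: derived state '+' in M and T only — synapomorphy for {M, T}.
Most parsimonious ingroup topology: ((R,F),(T,M)).
The clade {F, R} is supported by C3: its derived state '+' occurs in exactly those taxa and in no other taxon (including the outgroup).

C3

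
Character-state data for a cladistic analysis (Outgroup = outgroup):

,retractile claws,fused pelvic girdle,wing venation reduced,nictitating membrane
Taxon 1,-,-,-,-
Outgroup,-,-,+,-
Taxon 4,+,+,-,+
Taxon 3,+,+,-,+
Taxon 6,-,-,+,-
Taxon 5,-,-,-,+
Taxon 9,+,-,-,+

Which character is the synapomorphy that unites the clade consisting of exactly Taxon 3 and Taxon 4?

Character polarity is set by the outgroup: the derived state is whichever differs from the outgroup's state, so for wing venation reduced the derived state is '-', and for the remaining characters it is '+'.
retractile claws: derived state '+' in Taxon 3, Taxon 4, and Taxon 9 only — synapomorphy for {Taxon 3, Taxon 4, Taxon 9}.
Only Taxon 3 and Taxon 4 show the derived state '+' for fused pelvic girdle, supporting them as a clade.
wing venation reduced (derived state '-') is shared by Taxon 1, Taxon 3, Taxon 4, Taxon 5, and Taxon 9 — a synapomorphy uniting that clade.
nictitating membrane (derived state '+') is shared by Taxon 3, Taxon 4, Taxon 5, and Taxon 9 — a synapomorphy uniting that clade.
Most parsimonious ingroup topology: (Taxon 6,(((Taxon 9,(Taxon 4,Taxon 3)),Taxon 5),Taxon 1)).
The clade {Taxon 3, Taxon 4} is supported by fused pelvic girdle: its derived state '+' occurs in exactly those taxa and in no other taxon (including the outgroup).

fused pelvic girdle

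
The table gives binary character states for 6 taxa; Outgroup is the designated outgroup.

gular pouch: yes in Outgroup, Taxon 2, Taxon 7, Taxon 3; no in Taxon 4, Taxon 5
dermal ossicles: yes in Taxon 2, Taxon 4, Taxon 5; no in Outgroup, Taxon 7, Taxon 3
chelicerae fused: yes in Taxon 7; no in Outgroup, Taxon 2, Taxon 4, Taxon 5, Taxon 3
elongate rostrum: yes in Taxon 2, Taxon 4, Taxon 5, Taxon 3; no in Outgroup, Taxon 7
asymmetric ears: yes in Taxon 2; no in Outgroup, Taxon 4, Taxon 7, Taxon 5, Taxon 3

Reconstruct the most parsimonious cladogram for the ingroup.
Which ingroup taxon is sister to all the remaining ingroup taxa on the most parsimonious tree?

Taxon 7

Character polarity is set by the outgroup: the derived state is whichever differs from the outgroup's state, so for gular pouch the derived state is 'no', and for the remaining characters it is 'yes'.
gular pouch (derived state 'no') is shared by Taxon 4 and Taxon 5 — a synapomorphy uniting that clade.
dermal ossicles: derived state 'yes' in Taxon 2, Taxon 4, and Taxon 5 only — synapomorphy for {Taxon 2, Taxon 4, Taxon 5}.
chelicerae fused (derived state 'yes') is unique to Taxon 7 (autapomorphy; uninformative for grouping).
elongate rostrum: derived state 'yes' in Taxon 2, Taxon 3, Taxon 4, and Taxon 5 only — synapomorphy for {Taxon 2, Taxon 3, Taxon 4, Taxon 5}.
asymmetric ears: derived state 'yes' in Taxon 2 only — an autapomorphy, so it tells us nothing about relationships among taxa.
Most parsimonious ingroup topology: (((Taxon 2,(Taxon 4,Taxon 5)),Taxon 3),Taxon 7).
Taxon 7 is sister to the clade containing all other ingroup taxa, so it is the earliest-diverging (most basal) ingroup lineage.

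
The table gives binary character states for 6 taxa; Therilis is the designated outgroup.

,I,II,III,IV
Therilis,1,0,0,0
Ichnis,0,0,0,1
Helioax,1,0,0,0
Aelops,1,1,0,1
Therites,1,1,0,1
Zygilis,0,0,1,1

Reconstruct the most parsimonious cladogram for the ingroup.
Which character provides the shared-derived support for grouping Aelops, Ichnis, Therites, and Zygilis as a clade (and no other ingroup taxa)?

IV

Character polarity is set by the outgroup: the derived state is whichever differs from the outgroup's state, so for I the derived state is '0', and for the remaining characters it is '1'.
I: derived state '0' in Ichnis and Zygilis only — synapomorphy for {Ichnis, Zygilis}.
Only Aelops and Therites show the derived state '1' for II, supporting them as a clade.
III: derived state '1' in Zygilis only — an autapomorphy, so it tells us nothing about relationships among taxa.
IV: derived state '1' in Aelops, Ichnis, Therites, and Zygilis only — synapomorphy for {Aelops, Ichnis, Therites, Zygilis}.
Most parsimonious ingroup topology: (((Ichnis,Zygilis),(Aelops,Therites)),Helioax).
The clade {Aelops, Ichnis, Therites, Zygilis} is supported by IV: its derived state '1' occurs in exactly those taxa and in no other taxon (including the outgroup).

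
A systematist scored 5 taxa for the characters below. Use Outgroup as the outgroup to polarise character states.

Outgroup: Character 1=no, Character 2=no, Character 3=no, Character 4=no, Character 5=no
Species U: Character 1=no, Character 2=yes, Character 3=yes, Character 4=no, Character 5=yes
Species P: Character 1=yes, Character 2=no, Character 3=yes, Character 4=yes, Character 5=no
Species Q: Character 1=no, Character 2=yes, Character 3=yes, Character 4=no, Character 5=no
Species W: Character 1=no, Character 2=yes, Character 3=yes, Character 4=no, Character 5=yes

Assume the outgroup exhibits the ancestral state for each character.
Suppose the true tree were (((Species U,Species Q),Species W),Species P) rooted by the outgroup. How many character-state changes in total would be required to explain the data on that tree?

Map each character onto (((Species U,Species Q),Species W),Species P) (rooted by Outgroup) and count the minimum state changes it requires (Fitch parsimony):
Character 1: 1; Character 2: 1; Character 3: 1; Character 4: 1; Character 5: 2.
Total tree length = 6.

6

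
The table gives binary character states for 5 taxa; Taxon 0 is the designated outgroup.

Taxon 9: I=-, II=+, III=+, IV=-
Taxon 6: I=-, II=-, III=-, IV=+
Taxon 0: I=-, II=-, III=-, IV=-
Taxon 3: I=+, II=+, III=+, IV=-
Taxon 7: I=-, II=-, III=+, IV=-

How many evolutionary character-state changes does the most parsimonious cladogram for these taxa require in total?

The outgroup has state '-' for every character, so '+' is the derived state throughout.
I: derived state '+' in Taxon 3 only — an autapomorphy, so it tells us nothing about relationships among taxa.
II: derived state '+' in Taxon 3 and Taxon 9 only — synapomorphy for {Taxon 3, Taxon 9}.
Only Taxon 3, Taxon 7, and Taxon 9 show the derived state '+' for III, supporting them as a clade.
IV: derived state '+' in Taxon 6 only — an autapomorphy, so it tells us nothing about relationships among taxa.
Most parsimonious ingroup topology: (Taxon 6,(Taxon 7,(Taxon 9,Taxon 3))).
Changes per character on this tree: I: 1; II: 1; III: 1; IV: 1.
Total = 4.

4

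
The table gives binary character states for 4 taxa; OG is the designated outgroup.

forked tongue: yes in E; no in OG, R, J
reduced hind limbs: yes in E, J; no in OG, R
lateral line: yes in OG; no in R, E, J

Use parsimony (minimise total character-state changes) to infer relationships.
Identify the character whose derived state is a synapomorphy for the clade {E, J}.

Character polarity is set by the outgroup: the derived state is whichever differs from the outgroup's state, so for lateral line the derived state is 'no', and for the remaining characters it is 'yes'.
forked tongue: derived state 'yes' in E only — an autapomorphy, so it tells us nothing about relationships among taxa.
reduced hind limbs (derived state 'yes') is shared by E and J — a synapomorphy uniting that clade.
All ingroup taxa share the derived state 'no' for lateral line; it defines the ingroup but does not resolve relationships within it.
Most parsimonious ingroup topology: (R,(E,J)).
The clade {E, J} is supported by reduced hind limbs: its derived state 'yes' occurs in exactly those taxa and in no other taxon (including the outgroup).

reduced hind limbs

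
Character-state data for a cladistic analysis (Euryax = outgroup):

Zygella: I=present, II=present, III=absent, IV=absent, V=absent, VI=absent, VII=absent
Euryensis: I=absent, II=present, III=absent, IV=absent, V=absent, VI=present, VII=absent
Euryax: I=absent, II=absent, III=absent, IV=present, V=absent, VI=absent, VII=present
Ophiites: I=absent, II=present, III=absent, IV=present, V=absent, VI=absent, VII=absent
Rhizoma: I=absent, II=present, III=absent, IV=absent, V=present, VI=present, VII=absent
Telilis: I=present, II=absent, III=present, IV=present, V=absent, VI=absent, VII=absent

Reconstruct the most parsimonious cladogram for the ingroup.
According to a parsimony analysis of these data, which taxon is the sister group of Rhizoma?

Character polarity is set by the outgroup: the derived state is whichever differs from the outgroup's state, so for IV, VII the derived state is 'absent', and for the remaining characters it is 'present'.
I groups Telilis and Zygella, which is incompatible with the clades supported by the remaining characters; treating it as convergent (homoplasy) costs fewer steps than any alternative tree.
II: derived state 'present' in Euryensis, Ophiites, Rhizoma, and Zygella only — synapomorphy for {Euryensis, Ophiites, Rhizoma, Zygella}.
III: derived state 'present' in Telilis only — an autapomorphy, so it tells us nothing about relationships among taxa.
IV (derived state 'absent') is shared by Euryensis, Rhizoma, and Zygella — a synapomorphy uniting that clade.
V (derived state 'present') is unique to Rhizoma (autapomorphy; uninformative for grouping).
VI (derived state 'present') is shared by Euryensis and Rhizoma — a synapomorphy uniting that clade.
All ingroup taxa share the derived state 'absent' for VII; it defines the ingroup but does not resolve relationships within it.
Most parsimonious ingroup topology: ((((Rhizoma,Euryensis),Zygella),Ophiites),Telilis).
Rhizoma and Euryensis form a cherry on this tree, so they are sister taxa.

Euryensis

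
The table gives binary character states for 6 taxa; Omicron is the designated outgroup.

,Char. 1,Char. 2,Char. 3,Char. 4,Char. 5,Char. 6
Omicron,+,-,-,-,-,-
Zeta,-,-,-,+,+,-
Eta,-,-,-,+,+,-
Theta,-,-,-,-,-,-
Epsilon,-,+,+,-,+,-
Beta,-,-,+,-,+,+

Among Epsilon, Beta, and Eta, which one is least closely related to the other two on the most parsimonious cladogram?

Character polarity is set by the outgroup: the derived state is whichever differs from the outgroup's state, so for Char. 1 the derived state is '-', and for the remaining characters it is '+'.
All ingroup taxa share the derived state '-' for Char. 1; it defines the ingroup but does not resolve relationships within it.
Char. 2 (derived state '+') is unique to Epsilon (autapomorphy; uninformative for grouping).
Only Beta and Epsilon show the derived state '+' for Char. 3, supporting them as a clade.
Char. 4 (derived state '+') is shared by Eta and Zeta — a synapomorphy uniting that clade.
Only Beta, Epsilon, Eta, and Zeta show the derived state '+' for Char. 5, supporting them as a clade.
Char. 6 (derived state '+') is unique to Beta (autapomorphy; uninformative for grouping).
Most parsimonious ingroup topology: (((Zeta,Eta),(Epsilon,Beta)),Theta).
Beta and Epsilon share a more recent common ancestor with each other than either does with Eta, so Eta is the least closely related of the three.

Eta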